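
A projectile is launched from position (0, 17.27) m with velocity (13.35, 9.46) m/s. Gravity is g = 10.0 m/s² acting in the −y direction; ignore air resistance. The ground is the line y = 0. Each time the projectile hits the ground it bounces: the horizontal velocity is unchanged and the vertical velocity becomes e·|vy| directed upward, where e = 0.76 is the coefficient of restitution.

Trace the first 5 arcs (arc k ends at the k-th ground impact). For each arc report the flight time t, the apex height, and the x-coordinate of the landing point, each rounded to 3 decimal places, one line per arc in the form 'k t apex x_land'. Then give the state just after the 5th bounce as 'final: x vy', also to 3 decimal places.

Arc 1: start y=17.270, vy=9.460 → t=3.031, apex=21.745, x_land=40.469, impact vy=-20.854
  bounce: vy ← 0.76·20.854 = 15.849
Arc 2: start y=0.000, vy=15.849 → t=3.170, apex=12.560, x_land=82.786, impact vy=-15.849
  bounce: vy ← 0.76·15.849 = 12.045
Arc 3: start y=0.000, vy=12.045 → t=2.409, apex=7.254, x_land=114.947, impact vy=-12.045
  bounce: vy ← 0.76·12.045 = 9.154
Arc 4: start y=0.000, vy=9.154 → t=1.831, apex=4.190, x_land=139.390, impact vy=-9.154
  bounce: vy ← 0.76·9.154 = 6.957
Arc 5: start y=0.000, vy=6.957 → t=1.391, apex=2.420, x_land=157.966, impact vy=-6.957
  bounce: vy ← 0.76·6.957 = 5.288

1 3.031 21.745 40.469
2 3.170 12.560 82.786
3 2.409 7.254 114.947
4 1.831 4.190 139.390
5 1.391 2.420 157.966
final: 157.966 5.288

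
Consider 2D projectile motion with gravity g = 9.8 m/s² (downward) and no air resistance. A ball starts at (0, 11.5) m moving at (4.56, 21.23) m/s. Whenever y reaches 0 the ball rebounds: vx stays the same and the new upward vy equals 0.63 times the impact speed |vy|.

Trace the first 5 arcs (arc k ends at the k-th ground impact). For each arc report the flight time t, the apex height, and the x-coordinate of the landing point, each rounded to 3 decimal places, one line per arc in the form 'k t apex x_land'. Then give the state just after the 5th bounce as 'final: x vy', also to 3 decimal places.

Arc 1: start y=11.500, vy=21.230 → t=4.820, apex=34.496, x_land=21.977, impact vy=-26.002
  bounce: vy ← 0.63·26.002 = 16.381
Arc 2: start y=0.000, vy=16.381 → t=3.343, apex=13.691, x_land=37.222, impact vy=-16.381
  bounce: vy ← 0.63·16.381 = 10.320
Arc 3: start y=0.000, vy=10.320 → t=2.106, apex=5.434, x_land=46.826, impact vy=-10.320
  bounce: vy ← 0.63·10.320 = 6.502
Arc 4: start y=0.000, vy=6.502 → t=1.327, apex=2.157, x_land=52.877, impact vy=-6.502
  bounce: vy ← 0.63·6.502 = 4.096
Arc 5: start y=0.000, vy=4.096 → t=0.836, apex=0.856, x_land=56.689, impact vy=-4.096
  bounce: vy ← 0.63·4.096 = 2.581

1 4.820 34.496 21.977
2 3.343 13.691 37.222
3 2.106 5.434 46.826
4 1.327 2.157 52.877
5 0.836 0.856 56.689
final: 56.689 2.581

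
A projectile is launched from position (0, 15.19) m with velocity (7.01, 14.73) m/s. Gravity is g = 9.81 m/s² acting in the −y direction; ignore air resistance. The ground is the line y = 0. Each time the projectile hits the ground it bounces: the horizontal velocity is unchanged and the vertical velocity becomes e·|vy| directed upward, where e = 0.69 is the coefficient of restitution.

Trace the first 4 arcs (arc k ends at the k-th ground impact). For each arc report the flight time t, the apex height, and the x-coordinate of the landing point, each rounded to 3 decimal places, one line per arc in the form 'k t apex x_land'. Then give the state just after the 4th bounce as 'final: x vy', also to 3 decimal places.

1 3.815 26.249 26.742
2 3.192 12.497 49.121
3 2.203 5.950 64.562
4 1.520 2.833 75.216
final: 75.216 5.144

Arc 1: start y=15.190, vy=14.730 → t=3.815, apex=26.249, x_land=26.742, impact vy=-22.694
  bounce: vy ← 0.69·22.694 = 15.659
Arc 2: start y=0.000, vy=15.659 → t=3.192, apex=12.497, x_land=49.121, impact vy=-15.659
  bounce: vy ← 0.69·15.659 = 10.804
Arc 3: start y=0.000, vy=10.804 → t=2.203, apex=5.950, x_land=64.562, impact vy=-10.804
  bounce: vy ← 0.69·10.804 = 7.455
Arc 4: start y=0.000, vy=7.455 → t=1.520, apex=2.833, x_land=75.216, impact vy=-7.455
  bounce: vy ← 0.69·7.455 = 5.144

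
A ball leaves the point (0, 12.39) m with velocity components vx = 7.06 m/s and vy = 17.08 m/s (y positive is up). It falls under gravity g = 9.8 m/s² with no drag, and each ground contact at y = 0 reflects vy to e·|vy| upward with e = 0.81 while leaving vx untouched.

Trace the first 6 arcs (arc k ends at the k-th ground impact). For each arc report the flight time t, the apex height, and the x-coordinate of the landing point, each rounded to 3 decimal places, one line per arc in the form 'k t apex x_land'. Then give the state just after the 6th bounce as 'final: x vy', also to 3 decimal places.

Arc 1: start y=12.390, vy=17.080 → t=4.102, apex=27.274, x_land=28.961, impact vy=-23.121
  bounce: vy ← 0.81·23.121 = 18.728
Arc 2: start y=0.000, vy=18.728 → t=3.822, apex=17.894, x_land=55.944, impact vy=-18.728
  bounce: vy ← 0.81·18.728 = 15.170
Arc 3: start y=0.000, vy=15.170 → t=3.096, apex=11.741, x_land=77.801, impact vy=-15.170
  bounce: vy ← 0.81·15.170 = 12.287
Arc 4: start y=0.000, vy=12.287 → t=2.508, apex=7.703, x_land=95.505, impact vy=-12.287
  bounce: vy ← 0.81·12.287 = 9.953
Arc 5: start y=0.000, vy=9.953 → t=2.031, apex=5.054, x_land=109.845, impact vy=-9.953
  bounce: vy ← 0.81·9.953 = 8.062
Arc 6: start y=0.000, vy=8.062 → t=1.645, apex=3.316, x_land=121.460, impact vy=-8.062
  bounce: vy ← 0.81·8.062 = 6.530

1 4.102 27.274 28.961
2 3.822 17.894 55.944
3 3.096 11.741 77.801
4 2.508 7.703 95.505
5 2.031 5.054 109.845
6 1.645 3.316 121.460
final: 121.460 6.530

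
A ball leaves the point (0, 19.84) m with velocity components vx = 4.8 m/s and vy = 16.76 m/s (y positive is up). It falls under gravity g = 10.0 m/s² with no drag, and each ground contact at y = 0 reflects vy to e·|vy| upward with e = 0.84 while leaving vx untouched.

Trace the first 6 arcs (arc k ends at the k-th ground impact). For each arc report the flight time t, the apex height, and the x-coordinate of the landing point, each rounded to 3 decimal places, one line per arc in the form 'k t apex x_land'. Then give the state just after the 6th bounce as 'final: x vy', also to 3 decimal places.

Arc 1: start y=19.840, vy=16.760 → t=4.279, apex=33.885, x_land=20.540, impact vy=-26.033
  bounce: vy ← 0.84·26.033 = 21.867
Arc 2: start y=0.000, vy=21.867 → t=4.373, apex=23.909, x_land=41.533, impact vy=-21.867
  bounce: vy ← 0.84·21.867 = 18.369
Arc 3: start y=0.000, vy=18.369 → t=3.674, apex=16.870, x_land=59.167, impact vy=-18.369
  bounce: vy ← 0.84·18.369 = 15.430
Arc 4: start y=0.000, vy=15.430 → t=3.086, apex=11.904, x_land=73.980, impact vy=-15.430
  bounce: vy ← 0.84·15.430 = 12.961
Arc 5: start y=0.000, vy=12.961 → t=2.592, apex=8.399, x_land=86.422, impact vy=-12.961
  bounce: vy ← 0.84·12.961 = 10.887
Arc 6: start y=0.000, vy=10.887 → t=2.177, apex=5.927, x_land=96.874, impact vy=-10.887
  bounce: vy ← 0.84·10.887 = 9.145

1 4.279 33.885 20.540
2 4.373 23.909 41.533
3 3.674 16.870 59.167
4 3.086 11.904 73.980
5 2.592 8.399 86.422
6 2.177 5.927 96.874
final: 96.874 9.145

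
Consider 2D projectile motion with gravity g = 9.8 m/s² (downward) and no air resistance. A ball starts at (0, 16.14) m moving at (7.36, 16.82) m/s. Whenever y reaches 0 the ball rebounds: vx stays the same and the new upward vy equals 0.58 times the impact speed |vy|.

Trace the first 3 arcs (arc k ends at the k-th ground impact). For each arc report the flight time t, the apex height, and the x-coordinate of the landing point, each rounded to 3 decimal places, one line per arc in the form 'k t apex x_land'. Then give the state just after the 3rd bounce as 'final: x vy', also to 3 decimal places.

Arc 1: start y=16.140, vy=16.820 → t=4.214, apex=30.574, x_land=31.017, impact vy=-24.480
  bounce: vy ← 0.58·24.480 = 14.198
Arc 2: start y=0.000, vy=14.198 → t=2.898, apex=10.285, x_land=52.343, impact vy=-14.198
  bounce: vy ← 0.58·14.198 = 8.235
Arc 3: start y=0.000, vy=8.235 → t=1.681, apex=3.460, x_land=64.713, impact vy=-8.235
  bounce: vy ← 0.58·8.235 = 4.776

1 4.214 30.574 31.017
2 2.898 10.285 52.343
3 1.681 3.460 64.713
final: 64.713 4.776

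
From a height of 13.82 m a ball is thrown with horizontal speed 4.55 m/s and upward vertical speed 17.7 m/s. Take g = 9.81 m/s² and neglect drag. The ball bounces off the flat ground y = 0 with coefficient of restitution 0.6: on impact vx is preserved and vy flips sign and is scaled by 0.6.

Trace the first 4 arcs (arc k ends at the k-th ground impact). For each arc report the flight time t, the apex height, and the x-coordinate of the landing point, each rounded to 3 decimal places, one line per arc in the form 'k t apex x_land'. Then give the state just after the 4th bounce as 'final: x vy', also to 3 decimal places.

1 4.269 29.788 19.422
2 2.957 10.724 32.878
3 1.774 3.861 40.951
4 1.065 1.390 45.795
final: 45.795 3.133

Arc 1: start y=13.820, vy=17.700 → t=4.269, apex=29.788, x_land=19.422, impact vy=-24.175
  bounce: vy ← 0.6·24.175 = 14.505
Arc 2: start y=0.000, vy=14.505 → t=2.957, apex=10.724, x_land=32.878, impact vy=-14.505
  bounce: vy ← 0.6·14.505 = 8.703
Arc 3: start y=0.000, vy=8.703 → t=1.774, apex=3.861, x_land=40.951, impact vy=-8.703
  bounce: vy ← 0.6·8.703 = 5.222
Arc 4: start y=0.000, vy=5.222 → t=1.065, apex=1.390, x_land=45.795, impact vy=-5.222
  bounce: vy ← 0.6·5.222 = 3.133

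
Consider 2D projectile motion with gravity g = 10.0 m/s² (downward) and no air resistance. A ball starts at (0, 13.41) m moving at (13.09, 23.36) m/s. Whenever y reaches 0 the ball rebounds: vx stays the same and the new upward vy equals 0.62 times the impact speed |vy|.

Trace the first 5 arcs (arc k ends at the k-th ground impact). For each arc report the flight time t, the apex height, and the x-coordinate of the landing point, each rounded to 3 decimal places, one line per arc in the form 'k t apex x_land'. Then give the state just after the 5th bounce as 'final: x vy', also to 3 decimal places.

Arc 1: start y=13.410, vy=23.360 → t=5.189, apex=40.694, x_land=67.922, impact vy=-28.529
  bounce: vy ← 0.62·28.529 = 17.688
Arc 2: start y=0.000, vy=17.688 → t=3.538, apex=15.643, x_land=114.229, impact vy=-17.688
  bounce: vy ← 0.62·17.688 = 10.966
Arc 3: start y=0.000, vy=10.966 → t=2.193, apex=6.013, x_land=142.939, impact vy=-10.966
  bounce: vy ← 0.62·10.966 = 6.799
Arc 4: start y=0.000, vy=6.799 → t=1.360, apex=2.311, x_land=160.740, impact vy=-6.799
  bounce: vy ← 0.62·6.799 = 4.216
Arc 5: start y=0.000, vy=4.216 → t=0.843, apex=0.889, x_land=171.776, impact vy=-4.216
  bounce: vy ← 0.62·4.216 = 2.614

1 5.189 40.694 67.922
2 3.538 15.643 114.229
3 2.193 6.013 142.939
4 1.360 2.311 160.740
5 0.843 0.889 171.776
final: 171.776 2.614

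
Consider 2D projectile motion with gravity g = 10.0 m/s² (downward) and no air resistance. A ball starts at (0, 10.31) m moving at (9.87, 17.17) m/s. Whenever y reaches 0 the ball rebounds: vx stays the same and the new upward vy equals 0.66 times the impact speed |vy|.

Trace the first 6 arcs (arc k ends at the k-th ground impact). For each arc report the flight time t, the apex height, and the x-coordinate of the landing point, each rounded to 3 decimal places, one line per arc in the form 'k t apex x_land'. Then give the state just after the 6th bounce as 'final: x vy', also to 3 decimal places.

1 3.955 25.050 39.039
2 2.955 10.912 68.201
3 1.950 4.753 87.448
4 1.287 2.071 100.150
5 0.849 0.902 108.534
6 0.561 0.393 114.068
final: 114.068 1.850

Arc 1: start y=10.310, vy=17.170 → t=3.955, apex=25.050, x_land=39.039, impact vy=-22.383
  bounce: vy ← 0.66·22.383 = 14.773
Arc 2: start y=0.000, vy=14.773 → t=2.955, apex=10.912, x_land=68.201, impact vy=-14.773
  bounce: vy ← 0.66·14.773 = 9.750
Arc 3: start y=0.000, vy=9.750 → t=1.950, apex=4.753, x_land=87.448, impact vy=-9.750
  bounce: vy ← 0.66·9.750 = 6.435
Arc 4: start y=0.000, vy=6.435 → t=1.287, apex=2.071, x_land=100.150, impact vy=-6.435
  bounce: vy ← 0.66·6.435 = 4.247
Arc 5: start y=0.000, vy=4.247 → t=0.849, apex=0.902, x_land=108.534, impact vy=-4.247
  bounce: vy ← 0.66·4.247 = 2.803
Arc 6: start y=0.000, vy=2.803 → t=0.561, apex=0.393, x_land=114.068, impact vy=-2.803
  bounce: vy ← 0.66·2.803 = 1.850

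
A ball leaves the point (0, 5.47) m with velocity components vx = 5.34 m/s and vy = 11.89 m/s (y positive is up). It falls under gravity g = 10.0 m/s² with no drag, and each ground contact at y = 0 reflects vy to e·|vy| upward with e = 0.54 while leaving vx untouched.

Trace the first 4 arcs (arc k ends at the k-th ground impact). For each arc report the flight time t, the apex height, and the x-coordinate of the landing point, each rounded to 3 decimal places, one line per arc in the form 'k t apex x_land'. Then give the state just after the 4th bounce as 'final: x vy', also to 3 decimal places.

1 2.773 12.539 14.806
2 1.710 3.656 23.938
3 0.924 1.066 28.870
4 0.499 0.311 31.533
final: 31.533 1.347

Arc 1: start y=5.470, vy=11.890 → t=2.773, apex=12.539, x_land=14.806, impact vy=-15.836
  bounce: vy ← 0.54·15.836 = 8.551
Arc 2: start y=0.000, vy=8.551 → t=1.710, apex=3.656, x_land=23.938, impact vy=-8.551
  bounce: vy ← 0.54·8.551 = 4.618
Arc 3: start y=0.000, vy=4.618 → t=0.924, apex=1.066, x_land=28.870, impact vy=-4.618
  bounce: vy ← 0.54·4.618 = 2.494
Arc 4: start y=0.000, vy=2.494 → t=0.499, apex=0.311, x_land=31.533, impact vy=-2.494
  bounce: vy ← 0.54·2.494 = 1.347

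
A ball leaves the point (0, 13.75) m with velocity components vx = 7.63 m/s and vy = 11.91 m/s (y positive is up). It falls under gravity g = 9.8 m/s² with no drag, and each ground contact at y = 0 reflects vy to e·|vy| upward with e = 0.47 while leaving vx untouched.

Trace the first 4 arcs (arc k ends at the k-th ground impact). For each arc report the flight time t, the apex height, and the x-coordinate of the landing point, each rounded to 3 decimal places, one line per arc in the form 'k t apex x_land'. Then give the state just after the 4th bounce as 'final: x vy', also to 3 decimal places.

Arc 1: start y=13.750, vy=11.910 → t=3.285, apex=20.987, x_land=25.064, impact vy=-20.282
  bounce: vy ← 0.47·20.282 = 9.532
Arc 2: start y=0.000, vy=9.532 → t=1.945, apex=4.636, x_land=39.907, impact vy=-9.532
  bounce: vy ← 0.47·9.532 = 4.480
Arc 3: start y=0.000, vy=4.480 → t=0.914, apex=1.024, x_land=46.883, impact vy=-4.480
  bounce: vy ← 0.47·4.480 = 2.106
Arc 4: start y=0.000, vy=2.106 → t=0.430, apex=0.226, x_land=50.162, impact vy=-2.106
  bounce: vy ← 0.47·2.106 = 0.990

1 3.285 20.987 25.064
2 1.945 4.636 39.907
3 0.914 1.024 46.883
4 0.430 0.226 50.162
final: 50.162 0.990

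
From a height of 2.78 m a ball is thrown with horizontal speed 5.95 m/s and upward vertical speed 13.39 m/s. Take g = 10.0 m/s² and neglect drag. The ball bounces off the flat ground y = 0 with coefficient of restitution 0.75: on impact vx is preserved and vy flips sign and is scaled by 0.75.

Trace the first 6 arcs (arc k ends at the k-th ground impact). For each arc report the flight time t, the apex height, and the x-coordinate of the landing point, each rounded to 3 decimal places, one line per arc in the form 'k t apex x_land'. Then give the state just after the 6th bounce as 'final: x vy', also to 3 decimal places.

Arc 1: start y=2.780, vy=13.390 → t=2.872, apex=11.745, x_land=17.086, impact vy=-15.326
  bounce: vy ← 0.75·15.326 = 11.495
Arc 2: start y=0.000, vy=11.495 → t=2.299, apex=6.606, x_land=30.765, impact vy=-11.495
  bounce: vy ← 0.75·11.495 = 8.621
Arc 3: start y=0.000, vy=8.621 → t=1.724, apex=3.716, x_land=41.024, impact vy=-8.621
  bounce: vy ← 0.75·8.621 = 6.466
Arc 4: start y=0.000, vy=6.466 → t=1.293, apex=2.090, x_land=48.718, impact vy=-6.466
  bounce: vy ← 0.75·6.466 = 4.849
Arc 5: start y=0.000, vy=4.849 → t=0.970, apex=1.176, x_land=54.489, impact vy=-4.849
  bounce: vy ← 0.75·4.849 = 3.637
Arc 6: start y=0.000, vy=3.637 → t=0.727, apex=0.661, x_land=58.817, impact vy=-3.637
  bounce: vy ← 0.75·3.637 = 2.728

1 2.872 11.745 17.086
2 2.299 6.606 30.765
3 1.724 3.716 41.024
4 1.293 2.090 48.718
5 0.970 1.176 54.489
6 0.727 0.661 58.817
final: 58.817 2.728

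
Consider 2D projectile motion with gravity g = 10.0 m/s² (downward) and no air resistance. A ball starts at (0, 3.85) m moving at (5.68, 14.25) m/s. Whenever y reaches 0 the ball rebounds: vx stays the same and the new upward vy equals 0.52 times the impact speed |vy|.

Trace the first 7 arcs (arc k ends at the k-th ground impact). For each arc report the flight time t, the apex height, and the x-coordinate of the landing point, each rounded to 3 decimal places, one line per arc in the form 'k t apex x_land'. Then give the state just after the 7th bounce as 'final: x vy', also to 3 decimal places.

1 3.099 14.003 17.600
2 1.740 3.786 27.485
3 0.905 1.024 32.626
4 0.471 0.277 35.299
5 0.245 0.075 36.689
6 0.127 0.020 37.412
7 0.066 0.005 37.788
final: 37.788 0.172

Arc 1: start y=3.850, vy=14.250 → t=3.099, apex=14.003, x_land=17.600, impact vy=-16.735
  bounce: vy ← 0.52·16.735 = 8.702
Arc 2: start y=0.000, vy=8.702 → t=1.740, apex=3.786, x_land=27.485, impact vy=-8.702
  bounce: vy ← 0.52·8.702 = 4.525
Arc 3: start y=0.000, vy=4.525 → t=0.905, apex=1.024, x_land=32.626, impact vy=-4.525
  bounce: vy ← 0.52·4.525 = 2.353
Arc 4: start y=0.000, vy=2.353 → t=0.471, apex=0.277, x_land=35.299, impact vy=-2.353
  bounce: vy ← 0.52·2.353 = 1.224
Arc 5: start y=0.000, vy=1.224 → t=0.245, apex=0.075, x_land=36.689, impact vy=-1.224
  bounce: vy ← 0.52·1.224 = 0.636
Arc 6: start y=0.000, vy=0.636 → t=0.127, apex=0.020, x_land=37.412, impact vy=-0.636
  bounce: vy ← 0.52·0.636 = 0.331
Arc 7: start y=0.000, vy=0.331 → t=0.066, apex=0.005, x_land=37.788, impact vy=-0.331
  bounce: vy ← 0.52·0.331 = 0.172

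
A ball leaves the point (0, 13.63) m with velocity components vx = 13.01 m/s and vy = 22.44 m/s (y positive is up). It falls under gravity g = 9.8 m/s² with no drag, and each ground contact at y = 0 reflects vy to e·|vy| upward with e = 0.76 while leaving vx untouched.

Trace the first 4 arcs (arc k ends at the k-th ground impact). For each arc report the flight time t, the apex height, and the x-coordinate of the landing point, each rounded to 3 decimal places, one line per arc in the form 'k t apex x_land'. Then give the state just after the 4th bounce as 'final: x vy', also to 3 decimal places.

Arc 1: start y=13.630, vy=22.440 → t=5.123, apex=39.322, x_land=66.645, impact vy=-27.762
  bounce: vy ← 0.76·27.762 = 21.099
Arc 2: start y=0.000, vy=21.099 → t=4.306, apex=22.712, x_land=122.664, impact vy=-21.099
  bounce: vy ← 0.76·21.099 = 16.035
Arc 3: start y=0.000, vy=16.035 → t=3.272, apex=13.119, x_land=165.239, impact vy=-16.035
  bounce: vy ← 0.76·16.035 = 12.187
Arc 4: start y=0.000, vy=12.187 → t=2.487, apex=7.577, x_land=197.596, impact vy=-12.187
  bounce: vy ← 0.76·12.187 = 9.262

1 5.123 39.322 66.645
2 4.306 22.712 122.664
3 3.272 13.119 165.239
4 2.487 7.577 197.596
final: 197.596 9.262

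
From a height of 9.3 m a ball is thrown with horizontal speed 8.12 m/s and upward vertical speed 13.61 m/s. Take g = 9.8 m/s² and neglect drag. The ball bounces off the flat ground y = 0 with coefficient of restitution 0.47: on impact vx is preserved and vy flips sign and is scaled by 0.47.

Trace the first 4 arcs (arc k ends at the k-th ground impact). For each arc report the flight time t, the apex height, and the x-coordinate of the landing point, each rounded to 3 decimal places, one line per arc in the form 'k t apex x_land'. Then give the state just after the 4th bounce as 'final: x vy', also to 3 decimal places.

Arc 1: start y=9.300, vy=13.610 → t=3.345, apex=18.751, x_land=27.161, impact vy=-19.171
  bounce: vy ← 0.47·19.171 = 9.010
Arc 2: start y=0.000, vy=9.010 → t=1.839, apex=4.142, x_land=42.092, impact vy=-9.010
  bounce: vy ← 0.47·9.010 = 4.235
Arc 3: start y=0.000, vy=4.235 → t=0.864, apex=0.915, x_land=49.110, impact vy=-4.235
  bounce: vy ← 0.47·4.235 = 1.990
Arc 4: start y=0.000, vy=1.990 → t=0.406, apex=0.202, x_land=52.408, impact vy=-1.990
  bounce: vy ← 0.47·1.990 = 0.935

1 3.345 18.751 27.161
2 1.839 4.142 42.092
3 0.864 0.915 49.110
4 0.406 0.202 52.408
final: 52.408 0.935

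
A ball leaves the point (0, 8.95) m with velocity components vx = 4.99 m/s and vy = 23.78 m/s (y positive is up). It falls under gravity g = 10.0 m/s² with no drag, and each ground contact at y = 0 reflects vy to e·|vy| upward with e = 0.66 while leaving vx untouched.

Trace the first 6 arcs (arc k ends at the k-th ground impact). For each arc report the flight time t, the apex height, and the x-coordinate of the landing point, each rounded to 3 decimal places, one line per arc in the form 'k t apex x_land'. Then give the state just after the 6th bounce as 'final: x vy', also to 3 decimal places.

Arc 1: start y=8.950, vy=23.780 → t=5.107, apex=37.224, x_land=25.482, impact vy=-27.285
  bounce: vy ← 0.66·27.285 = 18.008
Arc 2: start y=0.000, vy=18.008 → t=3.602, apex=16.215, x_land=43.454, impact vy=-18.008
  bounce: vy ← 0.66·18.008 = 11.885
Arc 3: start y=0.000, vy=11.885 → t=2.377, apex=7.063, x_land=55.316, impact vy=-11.885
  bounce: vy ← 0.66·11.885 = 7.844
Arc 4: start y=0.000, vy=7.844 → t=1.569, apex=3.077, x_land=63.144, impact vy=-7.844
  bounce: vy ← 0.66·7.844 = 5.177
Arc 5: start y=0.000, vy=5.177 → t=1.035, apex=1.340, x_land=68.311, impact vy=-5.177
  bounce: vy ← 0.66·5.177 = 3.417
Arc 6: start y=0.000, vy=3.417 → t=0.683, apex=0.584, x_land=71.721, impact vy=-3.417
  bounce: vy ← 0.66·3.417 = 2.255

1 5.107 37.224 25.482
2 3.602 16.215 43.454
3 2.377 7.063 55.316
4 1.569 3.077 63.144
5 1.035 1.340 68.311
6 0.683 0.584 71.721
final: 71.721 2.255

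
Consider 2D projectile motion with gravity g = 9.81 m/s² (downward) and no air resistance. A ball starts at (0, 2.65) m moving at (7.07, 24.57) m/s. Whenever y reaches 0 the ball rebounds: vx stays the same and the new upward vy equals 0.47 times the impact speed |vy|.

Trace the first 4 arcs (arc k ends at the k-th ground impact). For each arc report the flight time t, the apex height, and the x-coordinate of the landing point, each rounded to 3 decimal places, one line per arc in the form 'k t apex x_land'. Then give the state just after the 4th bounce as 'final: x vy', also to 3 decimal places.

Arc 1: start y=2.650, vy=24.570 → t=5.115, apex=33.419, x_land=36.162, impact vy=-25.606
  bounce: vy ← 0.47·25.606 = 12.035
Arc 2: start y=0.000, vy=12.035 → t=2.454, apex=7.382, x_land=53.509, impact vy=-12.035
  bounce: vy ← 0.47·12.035 = 5.656
Arc 3: start y=0.000, vy=5.656 → t=1.153, apex=1.631, x_land=61.662, impact vy=-5.656
  bounce: vy ← 0.47·5.656 = 2.659
Arc 4: start y=0.000, vy=2.659 → t=0.542, apex=0.360, x_land=65.494, impact vy=-2.659
  bounce: vy ← 0.47·2.659 = 1.250

1 5.115 33.419 36.162
2 2.454 7.382 53.509
3 1.153 1.631 61.662
4 0.542 0.360 65.494
final: 65.494 1.250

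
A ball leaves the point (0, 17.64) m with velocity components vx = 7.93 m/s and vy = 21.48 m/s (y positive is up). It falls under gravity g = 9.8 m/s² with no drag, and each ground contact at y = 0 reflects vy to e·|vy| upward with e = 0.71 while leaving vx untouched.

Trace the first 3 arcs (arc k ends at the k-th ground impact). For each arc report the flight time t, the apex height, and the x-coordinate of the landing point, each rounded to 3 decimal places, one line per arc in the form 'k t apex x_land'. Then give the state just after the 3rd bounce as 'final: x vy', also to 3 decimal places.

Arc 1: start y=17.640, vy=21.480 → t=5.091, apex=41.180, x_land=40.370, impact vy=-28.410
  bounce: vy ← 0.71·28.410 = 20.171
Arc 2: start y=0.000, vy=20.171 → t=4.117, apex=20.759, x_land=73.015, impact vy=-20.171
  bounce: vy ← 0.71·20.171 = 14.322
Arc 3: start y=0.000, vy=14.322 → t=2.923, apex=10.465, x_land=96.192, impact vy=-14.322
  bounce: vy ← 0.71·14.322 = 10.168

1 5.091 41.180 40.370
2 4.117 20.759 73.015
3 2.923 10.465 96.192
final: 96.192 10.168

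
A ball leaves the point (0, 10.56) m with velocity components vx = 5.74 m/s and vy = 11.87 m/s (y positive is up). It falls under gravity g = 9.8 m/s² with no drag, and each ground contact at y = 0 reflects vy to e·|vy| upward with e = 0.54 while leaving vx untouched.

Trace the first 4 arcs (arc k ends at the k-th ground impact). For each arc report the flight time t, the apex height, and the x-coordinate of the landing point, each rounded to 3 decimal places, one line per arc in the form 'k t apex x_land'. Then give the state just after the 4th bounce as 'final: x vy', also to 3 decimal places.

1 3.114 17.749 17.877
2 2.055 5.175 29.675
3 1.110 1.509 36.046
4 0.599 0.440 39.487
final: 39.487 1.586

Arc 1: start y=10.560, vy=11.870 → t=3.114, apex=17.749, x_land=17.877, impact vy=-18.651
  bounce: vy ← 0.54·18.651 = 10.072
Arc 2: start y=0.000, vy=10.072 → t=2.055, apex=5.175, x_land=29.675, impact vy=-10.072
  bounce: vy ← 0.54·10.072 = 5.439
Arc 3: start y=0.000, vy=5.439 → t=1.110, apex=1.509, x_land=36.046, impact vy=-5.439
  bounce: vy ← 0.54·5.439 = 2.937
Arc 4: start y=0.000, vy=2.937 → t=0.599, apex=0.440, x_land=39.487, impact vy=-2.937
  bounce: vy ← 0.54·2.937 = 1.586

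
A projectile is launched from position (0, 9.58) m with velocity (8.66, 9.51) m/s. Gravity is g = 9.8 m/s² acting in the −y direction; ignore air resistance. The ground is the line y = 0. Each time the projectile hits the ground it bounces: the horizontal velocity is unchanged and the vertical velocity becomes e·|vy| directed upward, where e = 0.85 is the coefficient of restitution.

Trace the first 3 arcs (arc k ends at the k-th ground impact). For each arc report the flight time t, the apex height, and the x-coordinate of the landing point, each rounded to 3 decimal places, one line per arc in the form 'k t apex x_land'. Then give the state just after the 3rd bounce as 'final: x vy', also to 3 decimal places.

1 2.672 14.194 23.143
2 2.893 10.255 48.200
3 2.459 7.410 69.498
final: 69.498 10.243

Arc 1: start y=9.580, vy=9.510 → t=2.672, apex=14.194, x_land=23.143, impact vy=-16.680
  bounce: vy ← 0.85·16.680 = 14.178
Arc 2: start y=0.000, vy=14.178 → t=2.893, apex=10.255, x_land=48.200, impact vy=-14.178
  bounce: vy ← 0.85·14.178 = 12.051
Arc 3: start y=0.000, vy=12.051 → t=2.459, apex=7.410, x_land=69.498, impact vy=-12.051
  bounce: vy ← 0.85·12.051 = 10.243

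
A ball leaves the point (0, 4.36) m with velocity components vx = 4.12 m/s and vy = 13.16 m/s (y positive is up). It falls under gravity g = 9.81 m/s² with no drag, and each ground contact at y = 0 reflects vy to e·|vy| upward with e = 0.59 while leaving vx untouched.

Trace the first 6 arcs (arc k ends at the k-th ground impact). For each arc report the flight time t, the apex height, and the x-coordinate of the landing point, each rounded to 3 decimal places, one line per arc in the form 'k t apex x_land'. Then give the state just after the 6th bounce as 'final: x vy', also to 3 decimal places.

1 2.981 13.187 12.282
2 1.935 4.590 20.254
3 1.142 1.598 24.957
4 0.674 0.556 27.732
5 0.397 0.194 29.369
6 0.234 0.067 30.335
final: 30.335 0.678

Arc 1: start y=4.360, vy=13.160 → t=2.981, apex=13.187, x_land=12.282, impact vy=-16.085
  bounce: vy ← 0.59·16.085 = 9.490
Arc 2: start y=0.000, vy=9.490 → t=1.935, apex=4.590, x_land=20.254, impact vy=-9.490
  bounce: vy ← 0.59·9.490 = 5.599
Arc 3: start y=0.000, vy=5.599 → t=1.142, apex=1.598, x_land=24.957, impact vy=-5.599
  bounce: vy ← 0.59·5.599 = 3.304
Arc 4: start y=0.000, vy=3.304 → t=0.674, apex=0.556, x_land=27.732, impact vy=-3.304
  bounce: vy ← 0.59·3.304 = 1.949
Arc 5: start y=0.000, vy=1.949 → t=0.397, apex=0.194, x_land=29.369, impact vy=-1.949
  bounce: vy ← 0.59·1.949 = 1.150
Arc 6: start y=0.000, vy=1.150 → t=0.234, apex=0.067, x_land=30.335, impact vy=-1.150
  bounce: vy ← 0.59·1.150 = 0.678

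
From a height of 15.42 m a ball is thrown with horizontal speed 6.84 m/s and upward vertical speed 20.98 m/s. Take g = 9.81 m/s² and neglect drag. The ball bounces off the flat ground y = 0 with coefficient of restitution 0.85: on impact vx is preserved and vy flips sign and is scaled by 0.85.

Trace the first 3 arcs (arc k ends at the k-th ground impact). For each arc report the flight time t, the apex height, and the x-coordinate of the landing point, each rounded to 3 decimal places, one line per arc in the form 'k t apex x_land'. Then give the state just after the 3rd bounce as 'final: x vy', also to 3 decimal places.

Arc 1: start y=15.420, vy=20.980 → t=4.917, apex=37.854, x_land=33.630, impact vy=-27.253
  bounce: vy ← 0.85·27.253 = 23.165
Arc 2: start y=0.000, vy=23.165 → t=4.723, apex=27.350, x_land=65.933, impact vy=-23.165
  bounce: vy ← 0.85·23.165 = 19.690
Arc 3: start y=0.000, vy=19.690 → t=4.014, apex=19.760, x_land=93.391, impact vy=-19.690
  bounce: vy ← 0.85·19.690 = 16.736

1 4.917 37.854 33.630
2 4.723 27.350 65.933
3 4.014 19.760 93.391
final: 93.391 16.736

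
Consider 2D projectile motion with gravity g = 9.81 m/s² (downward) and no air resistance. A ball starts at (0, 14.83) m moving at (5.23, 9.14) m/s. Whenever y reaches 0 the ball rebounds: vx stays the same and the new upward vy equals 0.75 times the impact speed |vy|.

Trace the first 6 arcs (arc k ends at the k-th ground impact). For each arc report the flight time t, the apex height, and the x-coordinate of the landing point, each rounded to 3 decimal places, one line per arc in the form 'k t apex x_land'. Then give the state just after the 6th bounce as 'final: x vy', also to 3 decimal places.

1 2.904 19.088 15.190
2 2.959 10.737 30.666
3 2.219 6.040 42.273
4 1.664 3.397 50.978
5 1.248 1.911 57.507
6 0.936 1.075 62.403
final: 62.403 3.444

Arc 1: start y=14.830, vy=9.140 → t=2.904, apex=19.088, x_land=15.190, impact vy=-19.352
  bounce: vy ← 0.75·19.352 = 14.514
Arc 2: start y=0.000, vy=14.514 → t=2.959, apex=10.737, x_land=30.666, impact vy=-14.514
  bounce: vy ← 0.75·14.514 = 10.886
Arc 3: start y=0.000, vy=10.886 → t=2.219, apex=6.040, x_land=42.273, impact vy=-10.886
  bounce: vy ← 0.75·10.886 = 8.164
Arc 4: start y=0.000, vy=8.164 → t=1.664, apex=3.397, x_land=50.978, impact vy=-8.164
  bounce: vy ← 0.75·8.164 = 6.123
Arc 5: start y=0.000, vy=6.123 → t=1.248, apex=1.911, x_land=57.507, impact vy=-6.123
  bounce: vy ← 0.75·6.123 = 4.592
Arc 6: start y=0.000, vy=4.592 → t=0.936, apex=1.075, x_land=62.403, impact vy=-4.592
  bounce: vy ← 0.75·4.592 = 3.444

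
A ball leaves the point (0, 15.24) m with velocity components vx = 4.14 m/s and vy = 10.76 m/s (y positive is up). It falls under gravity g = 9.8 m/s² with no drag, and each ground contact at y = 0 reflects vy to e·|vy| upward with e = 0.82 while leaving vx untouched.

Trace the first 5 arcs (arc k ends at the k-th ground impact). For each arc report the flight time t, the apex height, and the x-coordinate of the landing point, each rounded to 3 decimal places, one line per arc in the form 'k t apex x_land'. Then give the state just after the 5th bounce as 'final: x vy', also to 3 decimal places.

1 3.175 21.147 13.146
2 3.407 14.219 27.251
3 2.794 9.561 38.817
4 2.291 6.429 48.301
5 1.879 4.323 56.078
final: 56.078 7.548

Arc 1: start y=15.240, vy=10.760 → t=3.175, apex=21.147, x_land=13.146, impact vy=-20.359
  bounce: vy ← 0.82·20.359 = 16.694
Arc 2: start y=0.000, vy=16.694 → t=3.407, apex=14.219, x_land=27.251, impact vy=-16.694
  bounce: vy ← 0.82·16.694 = 13.689
Arc 3: start y=0.000, vy=13.689 → t=2.794, apex=9.561, x_land=38.817, impact vy=-13.689
  bounce: vy ← 0.82·13.689 = 11.225
Arc 4: start y=0.000, vy=11.225 → t=2.291, apex=6.429, x_land=48.301, impact vy=-11.225
  bounce: vy ← 0.82·11.225 = 9.205
Arc 5: start y=0.000, vy=9.205 → t=1.879, apex=4.323, x_land=56.078, impact vy=-9.205
  bounce: vy ← 0.82·9.205 = 7.548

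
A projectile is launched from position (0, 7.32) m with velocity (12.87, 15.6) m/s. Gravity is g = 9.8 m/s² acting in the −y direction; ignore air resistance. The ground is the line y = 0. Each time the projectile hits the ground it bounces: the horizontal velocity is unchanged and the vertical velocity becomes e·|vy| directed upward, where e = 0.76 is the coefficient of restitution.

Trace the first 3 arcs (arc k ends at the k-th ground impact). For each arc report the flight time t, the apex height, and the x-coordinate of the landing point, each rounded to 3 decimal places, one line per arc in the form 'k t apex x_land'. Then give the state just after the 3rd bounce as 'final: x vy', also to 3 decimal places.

1 3.599 19.736 46.316
2 3.051 11.400 85.577
3 2.318 6.584 115.415
final: 115.415 8.634

Arc 1: start y=7.320, vy=15.600 → t=3.599, apex=19.736, x_land=46.316, impact vy=-19.668
  bounce: vy ← 0.76·19.668 = 14.948
Arc 2: start y=0.000, vy=14.948 → t=3.051, apex=11.400, x_land=85.577, impact vy=-14.948
  bounce: vy ← 0.76·14.948 = 11.360
Arc 3: start y=0.000, vy=11.360 → t=2.318, apex=6.584, x_land=115.415, impact vy=-11.360
  bounce: vy ← 0.76·11.360 = 8.634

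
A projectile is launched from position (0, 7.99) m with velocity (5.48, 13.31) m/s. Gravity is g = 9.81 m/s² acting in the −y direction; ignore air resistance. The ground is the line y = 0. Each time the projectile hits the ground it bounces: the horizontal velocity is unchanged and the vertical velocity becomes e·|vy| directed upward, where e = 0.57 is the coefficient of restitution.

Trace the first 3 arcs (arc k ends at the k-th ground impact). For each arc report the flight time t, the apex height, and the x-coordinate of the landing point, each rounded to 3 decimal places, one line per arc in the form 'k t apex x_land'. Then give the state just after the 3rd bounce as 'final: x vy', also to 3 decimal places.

1 3.220 17.019 17.643
2 2.124 5.530 29.280
3 1.210 1.797 35.913
final: 35.913 3.384

Arc 1: start y=7.990, vy=13.310 → t=3.220, apex=17.019, x_land=17.643, impact vy=-18.273
  bounce: vy ← 0.57·18.273 = 10.416
Arc 2: start y=0.000, vy=10.416 → t=2.124, apex=5.530, x_land=29.280, impact vy=-10.416
  bounce: vy ← 0.57·10.416 = 5.937
Arc 3: start y=0.000, vy=5.937 → t=1.210, apex=1.797, x_land=35.913, impact vy=-5.937
  bounce: vy ← 0.57·5.937 = 3.384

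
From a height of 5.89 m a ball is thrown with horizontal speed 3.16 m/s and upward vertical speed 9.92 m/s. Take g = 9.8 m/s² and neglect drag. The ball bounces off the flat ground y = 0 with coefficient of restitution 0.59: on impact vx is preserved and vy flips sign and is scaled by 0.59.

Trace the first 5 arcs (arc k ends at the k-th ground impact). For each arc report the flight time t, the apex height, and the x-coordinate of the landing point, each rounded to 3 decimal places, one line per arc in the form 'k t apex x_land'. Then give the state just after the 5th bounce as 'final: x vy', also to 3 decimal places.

Arc 1: start y=5.890, vy=9.920 → t=2.504, apex=10.911, x_land=7.914, impact vy=-14.624
  bounce: vy ← 0.59·14.624 = 8.628
Arc 2: start y=0.000, vy=8.628 → t=1.761, apex=3.798, x_land=13.478, impact vy=-8.628
  bounce: vy ← 0.59·8.628 = 5.090
Arc 3: start y=0.000, vy=5.090 → t=1.039, apex=1.322, x_land=16.761, impact vy=-5.090
  bounce: vy ← 0.59·5.090 = 3.003
Arc 4: start y=0.000, vy=3.003 → t=0.613, apex=0.460, x_land=18.698, impact vy=-3.003
  bounce: vy ← 0.59·3.003 = 1.772
Arc 5: start y=0.000, vy=1.772 → t=0.362, apex=0.160, x_land=19.841, impact vy=-1.772
  bounce: vy ← 0.59·1.772 = 1.045

1 2.504 10.911 7.914
2 1.761 3.798 13.478
3 1.039 1.322 16.761
4 0.613 0.460 18.698
5 0.362 0.160 19.841
final: 19.841 1.045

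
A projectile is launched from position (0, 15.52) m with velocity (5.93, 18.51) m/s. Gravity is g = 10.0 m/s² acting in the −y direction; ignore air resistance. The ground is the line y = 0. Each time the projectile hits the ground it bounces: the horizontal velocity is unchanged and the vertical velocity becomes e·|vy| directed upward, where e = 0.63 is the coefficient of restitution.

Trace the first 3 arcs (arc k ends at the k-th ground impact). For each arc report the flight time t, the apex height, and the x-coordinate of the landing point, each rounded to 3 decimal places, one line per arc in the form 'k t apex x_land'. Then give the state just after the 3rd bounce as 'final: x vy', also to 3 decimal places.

1 4.406 32.651 26.130
2 3.220 12.959 45.224
3 2.028 5.144 57.253
final: 57.253 6.390

Arc 1: start y=15.520, vy=18.510 → t=4.406, apex=32.651, x_land=26.130, impact vy=-25.554
  bounce: vy ← 0.63·25.554 = 16.099
Arc 2: start y=0.000, vy=16.099 → t=3.220, apex=12.959, x_land=45.224, impact vy=-16.099
  bounce: vy ← 0.63·16.099 = 10.142
Arc 3: start y=0.000, vy=10.142 → t=2.028, apex=5.144, x_land=57.253, impact vy=-10.142
  bounce: vy ← 0.63·10.142 = 6.390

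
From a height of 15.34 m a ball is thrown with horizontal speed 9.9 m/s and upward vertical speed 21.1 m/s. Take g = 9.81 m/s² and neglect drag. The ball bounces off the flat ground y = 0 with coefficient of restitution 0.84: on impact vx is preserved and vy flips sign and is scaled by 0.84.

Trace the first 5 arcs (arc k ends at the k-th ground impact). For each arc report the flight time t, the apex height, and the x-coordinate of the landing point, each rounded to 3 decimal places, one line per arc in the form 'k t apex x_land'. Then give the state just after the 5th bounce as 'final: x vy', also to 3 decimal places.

Arc 1: start y=15.340, vy=21.100 → t=4.935, apex=38.032, x_land=48.860, impact vy=-27.316
  bounce: vy ← 0.84·27.316 = 22.946
Arc 2: start y=0.000, vy=22.946 → t=4.678, apex=26.835, x_land=95.173, impact vy=-22.946
  bounce: vy ← 0.84·22.946 = 19.274
Arc 3: start y=0.000, vy=19.274 → t=3.930, apex=18.935, x_land=134.075, impact vy=-19.274
  bounce: vy ← 0.84·19.274 = 16.190
Arc 4: start y=0.000, vy=16.190 → t=3.301, apex=13.360, x_land=166.753, impact vy=-16.190
  bounce: vy ← 0.84·16.190 = 13.600
Arc 5: start y=0.000, vy=13.600 → t=2.773, apex=9.427, x_land=194.203, impact vy=-13.600
  bounce: vy ← 0.84·13.600 = 11.424

1 4.935 38.032 48.860
2 4.678 26.835 95.173
3 3.930 18.935 134.075
4 3.301 13.360 166.753
5 2.773 9.427 194.203
final: 194.203 11.424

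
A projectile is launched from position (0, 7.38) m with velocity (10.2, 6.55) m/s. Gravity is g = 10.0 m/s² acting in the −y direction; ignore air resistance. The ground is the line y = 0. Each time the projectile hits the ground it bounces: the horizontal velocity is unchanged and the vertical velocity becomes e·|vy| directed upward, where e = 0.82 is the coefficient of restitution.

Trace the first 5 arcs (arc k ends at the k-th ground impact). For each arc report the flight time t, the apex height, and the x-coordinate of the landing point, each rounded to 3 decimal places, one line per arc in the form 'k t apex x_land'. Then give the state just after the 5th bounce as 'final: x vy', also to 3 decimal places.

Arc 1: start y=7.380, vy=6.550 → t=2.035, apex=9.525, x_land=20.759, impact vy=-13.802
  bounce: vy ← 0.82·13.802 = 11.318
Arc 2: start y=0.000, vy=11.318 → t=2.264, apex=6.405, x_land=43.848, impact vy=-11.318
  bounce: vy ← 0.82·11.318 = 9.281
Arc 3: start y=0.000, vy=9.281 → t=1.856, apex=4.307, x_land=62.780, impact vy=-9.281
  bounce: vy ← 0.82·9.281 = 7.610
Arc 4: start y=0.000, vy=7.610 → t=1.522, apex=2.896, x_land=78.305, impact vy=-7.610
  bounce: vy ← 0.82·7.610 = 6.240
Arc 5: start y=0.000, vy=6.240 → t=1.248, apex=1.947, x_land=91.035, impact vy=-6.240
  bounce: vy ← 0.82·6.240 = 5.117

1 2.035 9.525 20.759
2 2.264 6.405 43.848
3 1.856 4.307 62.780
4 1.522 2.896 78.305
5 1.248 1.947 91.035
final: 91.035 5.117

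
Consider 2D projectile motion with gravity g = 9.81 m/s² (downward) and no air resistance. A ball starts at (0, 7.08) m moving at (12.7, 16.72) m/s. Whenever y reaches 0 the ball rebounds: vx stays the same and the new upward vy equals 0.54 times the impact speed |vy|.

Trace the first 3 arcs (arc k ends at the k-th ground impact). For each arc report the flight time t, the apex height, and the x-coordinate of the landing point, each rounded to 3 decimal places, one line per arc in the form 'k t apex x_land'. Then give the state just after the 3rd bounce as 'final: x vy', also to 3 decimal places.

Arc 1: start y=7.080, vy=16.720 → t=3.790, apex=21.329, x_land=48.129, impact vy=-20.456
  bounce: vy ← 0.54·20.456 = 11.047
Arc 2: start y=0.000, vy=11.047 → t=2.252, apex=6.219, x_land=76.730, impact vy=-11.047
  bounce: vy ← 0.54·11.047 = 5.965
Arc 3: start y=0.000, vy=5.965 → t=1.216, apex=1.814, x_land=92.175, impact vy=-5.965
  bounce: vy ← 0.54·5.965 = 3.221

1 3.790 21.329 48.129
2 2.252 6.219 76.730
3 1.216 1.814 92.175
final: 92.175 3.221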